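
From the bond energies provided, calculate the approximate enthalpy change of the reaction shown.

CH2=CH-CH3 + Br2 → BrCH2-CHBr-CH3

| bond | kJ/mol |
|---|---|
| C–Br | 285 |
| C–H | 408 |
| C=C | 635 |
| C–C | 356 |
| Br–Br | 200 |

Bonds broken (reactants):
  Br–Br: 1 × 200 = 200
  C–C: 1 × 356 = 356
  C–H: 6 × 408 = 2448
  C=C: 1 × 635 = 635
  Σ(broken) = 3639 kJ
Bonds formed (products):
  C–Br: 2 × 285 = 570
  C–C: 2 × 356 = 712
  C–H: 6 × 408 = 2448
  Σ(formed) = 3730 kJ
ΔH = Σ(broken) − Σ(formed) = 3639 − 3730 = −91 kJ

ΔH ≈ −91 kJ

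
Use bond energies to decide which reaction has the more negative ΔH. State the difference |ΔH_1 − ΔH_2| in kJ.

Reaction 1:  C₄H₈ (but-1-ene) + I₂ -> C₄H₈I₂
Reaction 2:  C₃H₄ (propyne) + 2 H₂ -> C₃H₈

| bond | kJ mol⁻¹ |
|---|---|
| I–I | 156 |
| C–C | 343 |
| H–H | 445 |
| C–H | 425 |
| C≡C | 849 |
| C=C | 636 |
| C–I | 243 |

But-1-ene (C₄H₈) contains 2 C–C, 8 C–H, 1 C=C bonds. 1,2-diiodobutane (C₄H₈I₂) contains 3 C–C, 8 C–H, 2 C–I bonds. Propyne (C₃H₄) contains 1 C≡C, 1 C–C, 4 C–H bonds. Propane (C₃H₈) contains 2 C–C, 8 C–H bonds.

Reaction 1:
  Bonds broken (reactants):
    C–C: 2 × 343 = 686
    C–H: 8 × 425 = 3400
    C=C: 1 × 636 = 636
    I–I: 1 × 156 = 156
    Σ(broken) = 4878 kJ
  Bonds formed (products):
    C–C: 3 × 343 = 1029
    C–H: 8 × 425 = 3400
    C–I: 2 × 243 = 486
    Σ(formed) = 4915 kJ
  ΔH_1 = 4878 − 4915 = −37 kJ
Reaction 2:
  Bonds broken (reactants):
    C≡C: 1 × 849 = 849
    C–C: 1 × 343 = 343
    C–H: 4 × 425 = 1700
    H–H: 2 × 445 = 890
    Σ(broken) = 3782 kJ
  Bonds formed (products):
    C–C: 2 × 343 = 686
    C–H: 8 × 425 = 3400
    Σ(formed) = 4086 kJ
  ΔH_2 = 3782 − 4086 = −304 kJ
ΔH_1 − ΔH_2 = +267 kJ, so reaction 2 has the more negative ΔH; |ΔH_1 − ΔH_2| = 267 kJ.

Reaction 2, by 267 kJ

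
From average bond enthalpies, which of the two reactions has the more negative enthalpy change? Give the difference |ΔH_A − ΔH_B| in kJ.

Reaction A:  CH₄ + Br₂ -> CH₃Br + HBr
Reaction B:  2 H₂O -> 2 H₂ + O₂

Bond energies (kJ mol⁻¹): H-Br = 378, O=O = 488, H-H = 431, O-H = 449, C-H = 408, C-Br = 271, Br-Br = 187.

Reaction A:
  Bonds broken (reactants):
    Br-Br: 1 × 187 = 187
    C-H: 4 × 408 = 1632
    Σ(broken) = 1819 kJ
  Bonds formed (products):
    C-Br: 1 × 271 = 271
    C-H: 3 × 408 = 1224
    H-Br: 1 × 378 = 378
    Σ(formed) = 1873 kJ
  ΔH_A = 1819 − 1873 = −54 kJ
Reaction B:
  Bonds broken (reactants):
    O-H: 4 × 449 = 1796
    Σ(broken) = 1796 kJ
  Bonds formed (products):
    H-H: 2 × 431 = 862
    O=O: 1 × 488 = 488
    Σ(formed) = 1350 kJ
  ΔH_B = 1796 − 1350 = +446 kJ
ΔH_A − ΔH_B = −500 kJ, so reaction A has the more negative ΔH; |ΔH_A − ΔH_B| = 500 kJ.

Reaction A, by 500 kJ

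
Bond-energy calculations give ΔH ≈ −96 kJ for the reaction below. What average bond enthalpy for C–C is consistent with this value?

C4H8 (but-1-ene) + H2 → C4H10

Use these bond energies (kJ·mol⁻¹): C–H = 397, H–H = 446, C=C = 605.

Let D be the C–C bond energy.
Σ(broken) = 2×D + 8×397 + 1×605 + 1×446 = 4227 + 2D
Σ(formed) = 3×D + 10×397 = 3970 + 3D
ΔH = Σ(broken) − Σ(formed) = (4227 + 2D) − (3970 + 3D) = +257 − D
Setting this equal to −96 kJ gives D = 353 kJ/mol.

D(C–C) ≈ 353 kJ/mol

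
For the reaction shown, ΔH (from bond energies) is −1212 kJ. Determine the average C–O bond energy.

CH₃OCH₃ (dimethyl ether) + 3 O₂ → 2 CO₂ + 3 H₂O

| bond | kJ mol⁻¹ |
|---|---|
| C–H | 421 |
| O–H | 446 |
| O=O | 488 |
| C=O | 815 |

Let D be the C–O bond energy.
Σ(broken) = 6×421 + 2×D + 3×488 = 3990 + 2D
Σ(formed) = 4×815 + 6×446 = 5936
ΔH = Σ(broken) − Σ(formed) = (3990 + 2D) − (5936) = −1946 + 2D
Setting this equal to −1212 kJ gives 2D = 734, so D = 367 kJ/mol.

D(C–O) ≈ 367 kJ/mol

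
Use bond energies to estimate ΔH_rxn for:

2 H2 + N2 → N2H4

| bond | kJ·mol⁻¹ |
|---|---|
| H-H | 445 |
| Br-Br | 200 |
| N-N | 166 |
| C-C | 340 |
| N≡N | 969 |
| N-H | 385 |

ΔH ≈ +153 kJ

Bonds broken (reactants):
  H-H: 2 × 445 = 890
  N≡N: 1 × 969 = 969
  Σ(broken) = 1859 kJ
Bonds formed (products):
  N-H: 4 × 385 = 1540
  N-N: 1 × 166 = 166
  Σ(formed) = 1706 kJ
ΔH = Σ(broken) − Σ(formed) = 1859 − 1706 = +153 kJ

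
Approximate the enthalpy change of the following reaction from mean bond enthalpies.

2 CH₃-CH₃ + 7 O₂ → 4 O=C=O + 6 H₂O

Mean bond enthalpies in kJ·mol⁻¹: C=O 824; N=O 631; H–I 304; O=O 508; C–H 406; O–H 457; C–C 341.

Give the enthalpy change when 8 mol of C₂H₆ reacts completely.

ΔH = −11864 kJ

Bonds broken (reactants):
  C–C: 2 × 341 = 682
  C–H: 12 × 406 = 4872
  O=O: 7 × 508 = 3556
  Σ(broken) = 9110 kJ
Bonds formed (products):
  C=O: 8 × 824 = 6592
  O–H: 12 × 457 = 5484
  Σ(formed) = 12076 kJ
ΔH = Σ(broken) − Σ(formed) = 9110 − 12076 = −2966 kJ
For 4× the reaction as written: 4 × (−2966) = −11864 kJ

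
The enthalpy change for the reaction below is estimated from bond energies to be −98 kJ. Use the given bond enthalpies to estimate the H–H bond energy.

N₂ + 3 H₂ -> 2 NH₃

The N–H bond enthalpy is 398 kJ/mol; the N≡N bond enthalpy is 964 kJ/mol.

Let D be the H–H bond energy.
Σ(broken) = 3×D + 1×964 = 964 + 3D
Σ(formed) = 6×398 = 2388
ΔH = Σ(broken) − Σ(formed) = (964 + 3D) − (2388) = −1424 + 3D
Setting this equal to −98 kJ gives 3D = 1326, so D = 442 kJ/mol.

D(H–H) ≈ 442 kJ/mol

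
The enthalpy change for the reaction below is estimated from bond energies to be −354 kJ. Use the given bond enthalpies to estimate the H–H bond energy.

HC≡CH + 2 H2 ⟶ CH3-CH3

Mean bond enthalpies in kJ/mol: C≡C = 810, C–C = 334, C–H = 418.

D(H–H) ≈ 421 kJ/mol

Let D be the H–H bond energy.
Σ(broken) = 1×810 + 2×418 + 2×D = 1646 + 2D
Σ(formed) = 1×334 + 6×418 = 2842
ΔH = Σ(broken) − Σ(formed) = (1646 + 2D) − (2842) = −1196 + 2D
Setting this equal to −354 kJ gives 2D = 842, so D = 421 kJ/mol.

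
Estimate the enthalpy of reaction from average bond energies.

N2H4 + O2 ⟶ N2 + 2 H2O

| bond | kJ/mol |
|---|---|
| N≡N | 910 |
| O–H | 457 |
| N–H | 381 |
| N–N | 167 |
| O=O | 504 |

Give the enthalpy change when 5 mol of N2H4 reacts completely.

ΔH = −2715 kJ

Bonds broken (reactants):
  N–H: 4 × 381 = 1524
  N–N: 1 × 167 = 167
  O=O: 1 × 504 = 504
  Σ(broken) = 2195 kJ
Bonds formed (products):
  N≡N: 1 × 910 = 910
  O–H: 4 × 457 = 1828
  Σ(formed) = 2738 kJ
ΔH = Σ(broken) − Σ(formed) = 2195 − 2738 = −543 kJ
For 5× the reaction as written: 5 × (−543) = −2715 kJ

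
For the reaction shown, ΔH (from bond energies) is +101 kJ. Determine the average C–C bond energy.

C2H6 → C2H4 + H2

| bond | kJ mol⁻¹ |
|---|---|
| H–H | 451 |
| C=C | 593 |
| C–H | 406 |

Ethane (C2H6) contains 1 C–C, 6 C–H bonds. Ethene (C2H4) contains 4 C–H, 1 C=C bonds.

Let D be the C–C bond energy.
Σ(broken) = 1×D + 6×406 = 2436 + D
Σ(formed) = 4×406 + 1×593 + 1×451 = 2668
ΔH = Σ(broken) − Σ(formed) = (2436 + D) − (2668) = −232 + D
Setting this equal to +101 kJ gives D = 333 kJ/mol.

D(C–C) ≈ 333 kJ/mol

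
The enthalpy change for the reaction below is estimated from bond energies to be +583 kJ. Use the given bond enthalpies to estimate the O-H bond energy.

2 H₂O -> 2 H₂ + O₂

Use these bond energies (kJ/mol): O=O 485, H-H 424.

D(O-H) ≈ 479 kJ/mol

Let D be the O-H bond energy.
Σ(broken) = 4×D = 4D
Σ(formed) = 2×424 + 1×485 = 1333
ΔH = Σ(broken) − Σ(formed) = (4D) − (1333) = −1333 + 4D
Setting this equal to +583 kJ gives 4D = 1916, so D = 479 kJ/mol.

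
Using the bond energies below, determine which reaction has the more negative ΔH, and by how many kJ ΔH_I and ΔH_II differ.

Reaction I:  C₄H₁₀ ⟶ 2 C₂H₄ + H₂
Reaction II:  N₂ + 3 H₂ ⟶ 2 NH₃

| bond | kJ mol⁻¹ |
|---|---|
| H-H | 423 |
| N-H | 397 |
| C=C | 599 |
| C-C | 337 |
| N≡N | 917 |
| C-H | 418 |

Reaction I:
  Bonds broken (reactants):
    C-C: 3 × 337 = 1011
    C-H: 10 × 418 = 4180
    Σ(broken) = 5191 kJ
  Bonds formed (products):
    C-H: 8 × 418 = 3344
    C=C: 2 × 599 = 1198
    H-H: 1 × 423 = 423
    Σ(formed) = 4965 kJ
  ΔH_I = 5191 − 4965 = +226 kJ
Reaction II:
  Bonds broken (reactants):
    H-H: 3 × 423 = 1269
    N≡N: 1 × 917 = 917
    Σ(broken) = 2186 kJ
  Bonds formed (products):
    N-H: 6 × 397 = 2382
    Σ(formed) = 2382 kJ
  ΔH_II = 2186 − 2382 = −196 kJ
ΔH_I − ΔH_II = +422 kJ, so reaction II has the more negative ΔH; |ΔH_I − ΔH_II| = 422 kJ.

Reaction II, by 422 kJ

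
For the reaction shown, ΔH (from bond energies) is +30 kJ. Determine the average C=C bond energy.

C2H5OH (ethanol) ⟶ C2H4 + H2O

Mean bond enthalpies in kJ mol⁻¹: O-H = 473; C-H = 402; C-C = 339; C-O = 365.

Let D be the C=C bond energy.
Σ(broken) = 1×339 + 5×402 + 1×365 + 1×473 = 3187
Σ(formed) = 4×402 + 1×D + 2×473 = 2554 + D
ΔH = Σ(broken) − Σ(formed) = (3187) − (2554 + D) = +633 − D
Setting this equal to +30 kJ gives D = 603 kJ/mol.

D(C=C) ≈ 603 kJ/mol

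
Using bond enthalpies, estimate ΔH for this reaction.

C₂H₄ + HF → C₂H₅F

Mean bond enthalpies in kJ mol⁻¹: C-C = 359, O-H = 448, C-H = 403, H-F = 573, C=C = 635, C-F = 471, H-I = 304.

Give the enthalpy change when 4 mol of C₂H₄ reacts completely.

ΔH = −100 kJ

Bonds broken (reactants):
  C-H: 4 × 403 = 1612
  C=C: 1 × 635 = 635
  H-F: 1 × 573 = 573
  Σ(broken) = 2820 kJ
Bonds formed (products):
  C-C: 1 × 359 = 359
  C-F: 1 × 471 = 471
  C-H: 5 × 403 = 2015
  Σ(formed) = 2845 kJ
ΔH = Σ(broken) − Σ(formed) = 2820 − 2845 = −25 kJ
For 4× the reaction as written: 4 × (−25) = −100 kJ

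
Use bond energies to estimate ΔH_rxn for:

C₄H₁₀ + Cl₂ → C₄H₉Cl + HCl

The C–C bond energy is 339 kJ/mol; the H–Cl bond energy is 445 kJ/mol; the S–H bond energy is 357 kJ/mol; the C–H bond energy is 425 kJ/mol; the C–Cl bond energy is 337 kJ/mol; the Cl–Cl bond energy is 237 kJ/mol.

Bonds broken (reactants):
  C–C: 3 × 339 = 1017
  C–H: 10 × 425 = 4250
  Cl–Cl: 1 × 237 = 237
  Σ(broken) = 5504 kJ
Bonds formed (products):
  C–C: 3 × 339 = 1017
  C–Cl: 1 × 337 = 337
  C–H: 9 × 425 = 3825
  H–Cl: 1 × 445 = 445
  Σ(formed) = 5624 kJ
ΔH = Σ(broken) − Σ(formed) = 5504 − 5624 = −120 kJ

ΔH ≈ −120 kJ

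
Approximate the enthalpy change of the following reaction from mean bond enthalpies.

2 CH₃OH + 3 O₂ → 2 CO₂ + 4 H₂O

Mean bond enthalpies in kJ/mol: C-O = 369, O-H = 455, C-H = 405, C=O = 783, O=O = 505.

ΔH ≈ −1179 kJ

Bonds broken (reactants):
  C-H: 6 × 405 = 2430
  C-O: 2 × 369 = 738
  O-H: 2 × 455 = 910
  O=O: 3 × 505 = 1515
  Σ(broken) = 5593 kJ
Bonds formed (products):
  C=O: 4 × 783 = 3132
  O-H: 8 × 455 = 3640
  Σ(formed) = 6772 kJ
ΔH = Σ(broken) − Σ(formed) = 5593 − 6772 = −1179 kJ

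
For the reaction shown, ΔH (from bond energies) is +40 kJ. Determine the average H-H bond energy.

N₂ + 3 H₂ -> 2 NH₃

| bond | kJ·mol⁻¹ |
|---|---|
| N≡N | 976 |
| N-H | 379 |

D(H-H) ≈ 446 kJ/mol

Let D be the H-H bond energy.
Σ(broken) = 3×D + 1×976 = 976 + 3D
Σ(formed) = 6×379 = 2274
ΔH = Σ(broken) − Σ(formed) = (976 + 3D) − (2274) = −1298 + 3D
Setting this equal to +40 kJ gives 3D = 1338, so D = 446 kJ/mol.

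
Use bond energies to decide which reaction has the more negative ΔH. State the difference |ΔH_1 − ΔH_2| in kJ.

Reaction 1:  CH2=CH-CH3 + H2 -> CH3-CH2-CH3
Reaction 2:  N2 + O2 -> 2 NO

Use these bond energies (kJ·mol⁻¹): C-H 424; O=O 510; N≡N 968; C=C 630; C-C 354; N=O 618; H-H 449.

Reaction 1:
  Bonds broken (reactants):
    C-C: 1 × 354 = 354
    C-H: 6 × 424 = 2544
    C=C: 1 × 630 = 630
    H-H: 1 × 449 = 449
    Σ(broken) = 3977 kJ
  Bonds formed (products):
    C-C: 2 × 354 = 708
    C-H: 8 × 424 = 3392
    Σ(formed) = 4100 kJ
  ΔH_1 = 3977 − 4100 = −123 kJ
Reaction 2:
  Bonds broken (reactants):
    N≡N: 1 × 968 = 968
    O=O: 1 × 510 = 510
    Σ(broken) = 1478 kJ
  Bonds formed (products):
    N=O: 2 × 618 = 1236
    Σ(formed) = 1236 kJ
  ΔH_2 = 1478 − 1236 = +242 kJ
ΔH_1 − ΔH_2 = −365 kJ, so reaction 1 has the more negative ΔH; |ΔH_1 − ΔH_2| = 365 kJ.

Reaction 1, by 365 kJ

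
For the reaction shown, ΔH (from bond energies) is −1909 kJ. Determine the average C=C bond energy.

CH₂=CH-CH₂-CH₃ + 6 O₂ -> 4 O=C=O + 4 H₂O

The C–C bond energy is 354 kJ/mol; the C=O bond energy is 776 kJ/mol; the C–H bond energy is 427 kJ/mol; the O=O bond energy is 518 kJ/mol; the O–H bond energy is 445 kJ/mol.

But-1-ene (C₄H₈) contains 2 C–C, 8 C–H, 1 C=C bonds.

Let D be the C=C bond energy.
Σ(broken) = 2×354 + 8×427 + 1×D + 6×518 = 7232 + D
Σ(formed) = 8×776 + 8×445 = 9768
ΔH = Σ(broken) − Σ(formed) = (7232 + D) − (9768) = −2536 + D
Setting this equal to −1909 kJ gives D = 627 kJ/mol.

D(C=C) ≈ 627 kJ/mol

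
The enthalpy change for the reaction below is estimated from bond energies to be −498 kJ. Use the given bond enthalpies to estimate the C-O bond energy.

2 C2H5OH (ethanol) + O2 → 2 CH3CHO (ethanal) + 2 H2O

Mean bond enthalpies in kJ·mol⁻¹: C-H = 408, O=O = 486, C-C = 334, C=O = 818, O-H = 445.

D(C-O) ≈ 363 kJ/mol

Let D be the C-O bond energy.
Σ(broken) = 2×334 + 10×408 + 2×D + 2×445 + 1×486 = 6124 + 2D
Σ(formed) = 2×334 + 8×408 + 2×818 + 4×445 = 7348
ΔH = Σ(broken) − Σ(formed) = (6124 + 2D) − (7348) = −1224 + 2D
Setting this equal to −498 kJ gives 2D = 726, so D = 363 kJ/mol.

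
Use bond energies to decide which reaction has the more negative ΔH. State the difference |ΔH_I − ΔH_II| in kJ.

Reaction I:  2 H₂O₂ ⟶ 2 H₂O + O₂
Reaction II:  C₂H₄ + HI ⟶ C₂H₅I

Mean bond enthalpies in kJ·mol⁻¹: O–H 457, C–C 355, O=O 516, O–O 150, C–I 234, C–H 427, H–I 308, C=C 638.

Reaction I, by 146 kJ

Reaction I:
  Bonds broken (reactants):
    O–H: 4 × 457 = 1828
    O–O: 2 × 150 = 300
    Σ(broken) = 2128 kJ
  Bonds formed (products):
    O–H: 4 × 457 = 1828
    O=O: 1 × 516 = 516
    Σ(formed) = 2344 kJ
  ΔH_I = 2128 − 2344 = −216 kJ
Reaction II:
  Bonds broken (reactants):
    C–H: 4 × 427 = 1708
    C=C: 1 × 638 = 638
    H–I: 1 × 308 = 308
    Σ(broken) = 2654 kJ
  Bonds formed (products):
    C–C: 1 × 355 = 355
    C–H: 5 × 427 = 2135
    C–I: 1 × 234 = 234
    Σ(formed) = 2724 kJ
  ΔH_II = 2654 − 2724 = −70 kJ
ΔH_I − ΔH_II = −146 kJ, so reaction I has the more negative ΔH; |ΔH_I − ΔH_II| = 146 kJ.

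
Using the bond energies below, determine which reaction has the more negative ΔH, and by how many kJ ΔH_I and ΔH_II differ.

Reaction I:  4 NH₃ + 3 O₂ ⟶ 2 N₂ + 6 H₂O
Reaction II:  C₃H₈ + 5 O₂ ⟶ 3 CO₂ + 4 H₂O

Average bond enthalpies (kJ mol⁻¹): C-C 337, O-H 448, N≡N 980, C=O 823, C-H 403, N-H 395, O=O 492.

Reaction I:
  Bonds broken (reactants):
    N-H: 12 × 395 = 4740
    O=O: 3 × 492 = 1476
    Σ(broken) = 6216 kJ
  Bonds formed (products):
    N≡N: 2 × 980 = 1960
    O-H: 12 × 448 = 5376
    Σ(formed) = 7336 kJ
  ΔH_I = 6216 − 7336 = −1120 kJ
Reaction II:
  Bonds broken (reactants):
    C-C: 2 × 337 = 674
    C-H: 8 × 403 = 3224
    O=O: 5 × 492 = 2460
    Σ(broken) = 6358 kJ
  Bonds formed (products):
    C=O: 6 × 823 = 4938
    O-H: 8 × 448 = 3584
    Σ(formed) = 8522 kJ
  ΔH_II = 6358 − 8522 = −2164 kJ
ΔH_I − ΔH_II = +1044 kJ, so reaction II has the more negative ΔH; |ΔH_I − ΔH_II| = 1044 kJ.

Reaction II, by 1044 kJ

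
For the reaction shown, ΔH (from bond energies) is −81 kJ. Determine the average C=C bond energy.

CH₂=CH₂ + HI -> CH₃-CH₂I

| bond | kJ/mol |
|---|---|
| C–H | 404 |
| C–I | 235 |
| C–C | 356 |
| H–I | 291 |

Let D be the C=C bond energy.
Σ(broken) = 4×404 + 1×D + 1×291 = 1907 + D
Σ(formed) = 1×356 + 5×404 + 1×235 = 2611
ΔH = Σ(broken) − Σ(formed) = (1907 + D) − (2611) = −704 + D
Setting this equal to −81 kJ gives D = 623 kJ/mol.

D(C=C) ≈ 623 kJ/mol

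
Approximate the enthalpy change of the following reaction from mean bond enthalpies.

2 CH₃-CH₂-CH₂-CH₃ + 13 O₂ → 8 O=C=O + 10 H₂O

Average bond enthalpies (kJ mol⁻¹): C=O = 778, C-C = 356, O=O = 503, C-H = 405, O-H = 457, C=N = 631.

Bonds broken (reactants):
  C-C: 6 × 356 = 2136
  C-H: 20 × 405 = 8100
  O=O: 13 × 503 = 6539
  Σ(broken) = 16775 kJ
Bonds formed (products):
  C=O: 16 × 778 = 12448
  O-H: 20 × 457 = 9140
  Σ(formed) = 21588 kJ
ΔH = Σ(broken) − Σ(formed) = 16775 − 21588 = −4813 kJ

ΔH ≈ −4813 kJ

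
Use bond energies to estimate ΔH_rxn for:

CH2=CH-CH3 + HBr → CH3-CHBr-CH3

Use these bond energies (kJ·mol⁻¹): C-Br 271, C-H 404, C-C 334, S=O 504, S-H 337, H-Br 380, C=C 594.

Bonds broken (reactants):
  C-C: 1 × 334 = 334
  C-H: 6 × 404 = 2424
  C=C: 1 × 594 = 594
  H-Br: 1 × 380 = 380
  Σ(broken) = 3732 kJ
Bonds formed (products):
  C-Br: 1 × 271 = 271
  C-C: 2 × 334 = 668
  C-H: 7 × 404 = 2828
  Σ(formed) = 3767 kJ
ΔH = Σ(broken) − Σ(formed) = 3732 − 3767 = −35 kJ

ΔH ≈ −35 kJ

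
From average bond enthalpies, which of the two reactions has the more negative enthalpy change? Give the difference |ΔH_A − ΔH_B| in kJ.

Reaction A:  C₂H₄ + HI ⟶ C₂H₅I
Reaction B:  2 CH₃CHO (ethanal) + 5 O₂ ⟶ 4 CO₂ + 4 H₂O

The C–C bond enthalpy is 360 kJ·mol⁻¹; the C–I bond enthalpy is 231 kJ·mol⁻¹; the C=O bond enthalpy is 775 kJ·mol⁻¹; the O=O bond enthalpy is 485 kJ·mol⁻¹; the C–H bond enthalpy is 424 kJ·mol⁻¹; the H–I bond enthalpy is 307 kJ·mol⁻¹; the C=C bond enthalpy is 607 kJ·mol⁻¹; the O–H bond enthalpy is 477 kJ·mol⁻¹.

Reaction B, by 1828 kJ

Reaction A:
  Bonds broken (reactants):
    C–H: 4 × 424 = 1696
    C=C: 1 × 607 = 607
    H–I: 1 × 307 = 307
    Σ(broken) = 2610 kJ
  Bonds formed (products):
    C–C: 1 × 360 = 360
    C–H: 5 × 424 = 2120
    C–I: 1 × 231 = 231
    Σ(formed) = 2711 kJ
  ΔH_A = 2610 − 2711 = −101 kJ
Reaction B:
  Bonds broken (reactants):
    C–C: 2 × 360 = 720
    C–H: 8 × 424 = 3392
    C=O: 2 × 775 = 1550
    O=O: 5 × 485 = 2425
    Σ(broken) = 8087 kJ
  Bonds formed (products):
    C=O: 8 × 775 = 6200
    O–H: 8 × 477 = 3816
    Σ(formed) = 10016 kJ
  ΔH_B = 8087 − 10016 = −1929 kJ
ΔH_A − ΔH_B = +1828 kJ, so reaction B has the more negative ΔH; |ΔH_A − ΔH_B| = 1828 kJ.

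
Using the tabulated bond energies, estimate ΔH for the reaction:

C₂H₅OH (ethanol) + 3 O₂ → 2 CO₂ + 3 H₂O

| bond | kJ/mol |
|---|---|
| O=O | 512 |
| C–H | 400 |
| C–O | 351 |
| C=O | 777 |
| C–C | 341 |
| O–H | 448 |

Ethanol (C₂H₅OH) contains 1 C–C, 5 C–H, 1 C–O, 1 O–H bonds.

ΔH ≈ −1120 kJ

Bonds broken (reactants):
  C–C: 1 × 341 = 341
  C–H: 5 × 400 = 2000
  C–O: 1 × 351 = 351
  O–H: 1 × 448 = 448
  O=O: 3 × 512 = 1536
  Σ(broken) = 4676 kJ
Bonds formed (products):
  C=O: 4 × 777 = 3108
  O–H: 6 × 448 = 2688
  Σ(formed) = 5796 kJ
ΔH = Σ(broken) − Σ(formed) = 4676 − 5796 = −1120 kJ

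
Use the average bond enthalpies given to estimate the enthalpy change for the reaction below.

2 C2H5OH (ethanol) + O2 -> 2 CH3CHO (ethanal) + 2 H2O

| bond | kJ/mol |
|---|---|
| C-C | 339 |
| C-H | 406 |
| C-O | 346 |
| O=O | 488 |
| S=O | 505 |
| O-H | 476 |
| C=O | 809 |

ΔH ≈ −578 kJ

Bonds broken (reactants):
  C-C: 2 × 339 = 678
  C-H: 10 × 406 = 4060
  C-O: 2 × 346 = 692
  O-H: 2 × 476 = 952
  O=O: 1 × 488 = 488
  Σ(broken) = 6870 kJ
Bonds formed (products):
  C-C: 2 × 339 = 678
  C-H: 8 × 406 = 3248
  C=O: 2 × 809 = 1618
  O-H: 4 × 476 = 1904
  Σ(formed) = 7448 kJ
ΔH = Σ(broken) − Σ(formed) = 6870 − 7448 = −578 kJ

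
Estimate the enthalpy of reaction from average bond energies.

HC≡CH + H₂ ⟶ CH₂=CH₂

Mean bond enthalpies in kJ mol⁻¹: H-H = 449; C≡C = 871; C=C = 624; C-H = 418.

ΔH ≈ −140 kJ

Bonds broken (reactants):
  C≡C: 1 × 871 = 871
  C-H: 2 × 418 = 836
  H-H: 1 × 449 = 449
  Σ(broken) = 2156 kJ
Bonds formed (products):
  C-H: 4 × 418 = 1672
  C=C: 1 × 624 = 624
  Σ(formed) = 2296 kJ
ΔH = Σ(broken) − Σ(formed) = 2156 − 2296 = −140 kJ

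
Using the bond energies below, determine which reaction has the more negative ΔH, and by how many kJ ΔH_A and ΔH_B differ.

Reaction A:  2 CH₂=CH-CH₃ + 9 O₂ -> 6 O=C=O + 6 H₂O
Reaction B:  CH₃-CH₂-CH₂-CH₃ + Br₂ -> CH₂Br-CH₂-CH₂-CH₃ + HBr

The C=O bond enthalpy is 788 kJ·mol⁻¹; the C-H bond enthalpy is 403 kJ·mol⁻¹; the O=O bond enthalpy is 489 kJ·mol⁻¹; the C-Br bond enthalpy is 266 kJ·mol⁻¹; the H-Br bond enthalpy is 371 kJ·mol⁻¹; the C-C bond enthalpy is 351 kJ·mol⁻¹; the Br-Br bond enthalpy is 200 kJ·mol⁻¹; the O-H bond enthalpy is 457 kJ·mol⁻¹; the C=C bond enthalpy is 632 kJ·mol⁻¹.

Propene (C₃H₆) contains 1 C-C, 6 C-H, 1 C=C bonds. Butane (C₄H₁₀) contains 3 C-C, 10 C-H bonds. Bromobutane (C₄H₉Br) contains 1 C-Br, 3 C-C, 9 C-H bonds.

Reaction A, by 3703 kJ

Reaction A:
  Bonds broken (reactants):
    C-C: 2 × 351 = 702
    C-H: 12 × 403 = 4836
    C=C: 2 × 632 = 1264
    O=O: 9 × 489 = 4401
    Σ(broken) = 11203 kJ
  Bonds formed (products):
    C=O: 12 × 788 = 9456
    O-H: 12 × 457 = 5484
    Σ(formed) = 14940 kJ
  ΔH_A = 11203 − 14940 = −3737 kJ
Reaction B:
  Bonds broken (reactants):
    Br-Br: 1 × 200 = 200
    C-C: 3 × 351 = 1053
    C-H: 10 × 403 = 4030
    Σ(broken) = 5283 kJ
  Bonds formed (products):
    C-Br: 1 × 266 = 266
    C-C: 3 × 351 = 1053
    C-H: 9 × 403 = 3627
    H-Br: 1 × 371 = 371
    Σ(formed) = 5317 kJ
  ΔH_B = 5283 − 5317 = −34 kJ
ΔH_A − ΔH_B = −3703 kJ, so reaction A has the more negative ΔH; |ΔH_A − ΔH_B| = 3703 kJ.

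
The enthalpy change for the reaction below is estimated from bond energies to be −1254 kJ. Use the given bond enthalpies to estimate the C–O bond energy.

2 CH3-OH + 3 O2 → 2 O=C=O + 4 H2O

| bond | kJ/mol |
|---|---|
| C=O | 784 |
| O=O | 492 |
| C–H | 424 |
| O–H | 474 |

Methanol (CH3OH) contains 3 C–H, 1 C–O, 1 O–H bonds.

Let D be the C–O bond energy.
Σ(broken) = 6×424 + 2×D + 2×474 + 3×492 = 4968 + 2D
Σ(formed) = 4×784 + 8×474 = 6928
ΔH = Σ(broken) − Σ(formed) = (4968 + 2D) − (6928) = −1960 + 2D
Setting this equal to −1254 kJ gives 2D = 706, so D = 353 kJ/mol.

D(C–O) ≈ 353 kJ/mol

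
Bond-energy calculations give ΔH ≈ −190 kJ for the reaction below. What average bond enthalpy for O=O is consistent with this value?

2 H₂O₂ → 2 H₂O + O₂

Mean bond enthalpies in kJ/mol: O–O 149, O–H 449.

Let D be the O=O bond energy.
Σ(broken) = 4×449 + 2×149 = 2094
Σ(formed) = 4×449 + 1×D = 1796 + D
ΔH = Σ(broken) − Σ(formed) = (2094) − (1796 + D) = +298 − D
Setting this equal to −190 kJ gives D = 488 kJ/mol.

D(O=O) ≈ 488 kJ/mol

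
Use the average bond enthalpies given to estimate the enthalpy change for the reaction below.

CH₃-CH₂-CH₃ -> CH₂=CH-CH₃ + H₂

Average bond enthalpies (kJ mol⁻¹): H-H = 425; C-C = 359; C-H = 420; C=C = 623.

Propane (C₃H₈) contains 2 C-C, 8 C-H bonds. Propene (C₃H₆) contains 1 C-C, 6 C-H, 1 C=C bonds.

ΔH ≈ +151 kJ

Bonds broken (reactants):
  C-C: 2 × 359 = 718
  C-H: 8 × 420 = 3360
  Σ(broken) = 4078 kJ
Bonds formed (products):
  C-C: 1 × 359 = 359
  C-H: 6 × 420 = 2520
  C=C: 1 × 623 = 623
  H-H: 1 × 425 = 425
  Σ(formed) = 3927 kJ
ΔH = Σ(broken) − Σ(formed) = 4078 − 3927 = +151 kJ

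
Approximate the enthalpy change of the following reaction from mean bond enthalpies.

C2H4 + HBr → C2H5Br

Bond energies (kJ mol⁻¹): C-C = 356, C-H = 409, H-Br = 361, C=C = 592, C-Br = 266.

Bonds broken (reactants):
  C-H: 4 × 409 = 1636
  C=C: 1 × 592 = 592
  H-Br: 1 × 361 = 361
  Σ(broken) = 2589 kJ
Bonds formed (products):
  C-Br: 1 × 266 = 266
  C-C: 1 × 356 = 356
  C-H: 5 × 409 = 2045
  Σ(formed) = 2667 kJ
ΔH = Σ(broken) − Σ(formed) = 2589 − 2667 = −78 kJ

ΔH ≈ −78 kJ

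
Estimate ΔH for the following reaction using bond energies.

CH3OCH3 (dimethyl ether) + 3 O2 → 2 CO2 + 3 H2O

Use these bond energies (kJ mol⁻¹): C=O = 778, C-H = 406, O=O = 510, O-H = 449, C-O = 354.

ΔH ≈ −1132 kJ

Bonds broken (reactants):
  C-H: 6 × 406 = 2436
  C-O: 2 × 354 = 708
  O=O: 3 × 510 = 1530
  Σ(broken) = 4674 kJ
Bonds formed (products):
  C=O: 4 × 778 = 3112
  O-H: 6 × 449 = 2694
  Σ(formed) = 5806 kJ
ΔH = Σ(broken) − Σ(formed) = 4674 − 5806 = −1132 kJ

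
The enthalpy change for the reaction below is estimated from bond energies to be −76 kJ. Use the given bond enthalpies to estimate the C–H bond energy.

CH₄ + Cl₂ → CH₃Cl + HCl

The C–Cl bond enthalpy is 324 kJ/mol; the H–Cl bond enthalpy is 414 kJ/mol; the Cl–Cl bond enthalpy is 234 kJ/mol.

Let D be the C–H bond energy.
Σ(broken) = 4×D + 1×234 = 234 + 4D
Σ(formed) = 1×324 + 3×D + 1×414 = 738 + 3D
ΔH = Σ(broken) − Σ(formed) = (234 + 4D) − (738 + 3D) = −504 + D
Setting this equal to −76 kJ gives D = 428 kJ/mol.

D(C–H) ≈ 428 kJ/mol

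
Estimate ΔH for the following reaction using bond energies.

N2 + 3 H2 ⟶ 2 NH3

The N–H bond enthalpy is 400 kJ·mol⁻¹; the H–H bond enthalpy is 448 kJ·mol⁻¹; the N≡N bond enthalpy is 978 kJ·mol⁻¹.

ΔH ≈ −78 kJ

Bonds broken (reactants):
  H–H: 3 × 448 = 1344
  N≡N: 1 × 978 = 978
  Σ(broken) = 2322 kJ
Bonds formed (products):
  N–H: 6 × 400 = 2400
  Σ(formed) = 2400 kJ
ΔH = Σ(broken) − Σ(formed) = 2322 − 2400 = −78 kJ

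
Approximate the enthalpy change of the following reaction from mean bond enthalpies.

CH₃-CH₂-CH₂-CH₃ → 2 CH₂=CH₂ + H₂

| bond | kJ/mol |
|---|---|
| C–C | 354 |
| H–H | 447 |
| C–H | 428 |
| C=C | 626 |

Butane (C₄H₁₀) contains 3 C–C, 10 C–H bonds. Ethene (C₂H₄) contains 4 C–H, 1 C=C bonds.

ΔH ≈ +219 kJ

Bonds broken (reactants):
  C–C: 3 × 354 = 1062
  C–H: 10 × 428 = 4280
  Σ(broken) = 5342 kJ
Bonds formed (products):
  C–H: 8 × 428 = 3424
  C=C: 2 × 626 = 1252
  H–H: 1 × 447 = 447
  Σ(formed) = 5123 kJ
ΔH = Σ(broken) − Σ(formed) = 5342 − 5123 = +219 kJ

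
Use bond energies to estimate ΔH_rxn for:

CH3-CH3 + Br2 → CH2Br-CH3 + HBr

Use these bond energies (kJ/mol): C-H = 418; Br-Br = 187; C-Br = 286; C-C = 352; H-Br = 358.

ΔH ≈ −39 kJ

Bonds broken (reactants):
  Br-Br: 1 × 187 = 187
  C-C: 1 × 352 = 352
  C-H: 6 × 418 = 2508
  Σ(broken) = 3047 kJ
Bonds formed (products):
  C-Br: 1 × 286 = 286
  C-C: 1 × 352 = 352
  C-H: 5 × 418 = 2090
  H-Br: 1 × 358 = 358
  Σ(formed) = 3086 kJ
ΔH = Σ(broken) − Σ(formed) = 3047 − 3086 = −39 kJ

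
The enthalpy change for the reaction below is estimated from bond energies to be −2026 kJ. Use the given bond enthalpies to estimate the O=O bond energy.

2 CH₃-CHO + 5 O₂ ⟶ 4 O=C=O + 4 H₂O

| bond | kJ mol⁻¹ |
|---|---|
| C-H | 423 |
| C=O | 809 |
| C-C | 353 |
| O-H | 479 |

Let D be the O=O bond energy.
Σ(broken) = 2×353 + 8×423 + 2×809 + 5×D = 5708 + 5D
Σ(formed) = 8×809 + 8×479 = 10304
ΔH = Σ(broken) − Σ(formed) = (5708 + 5D) − (10304) = −4596 + 5D
Setting this equal to −2026 kJ gives 5D = 2570, so D = 514 kJ/mol.

D(O=O) ≈ 514 kJ/mol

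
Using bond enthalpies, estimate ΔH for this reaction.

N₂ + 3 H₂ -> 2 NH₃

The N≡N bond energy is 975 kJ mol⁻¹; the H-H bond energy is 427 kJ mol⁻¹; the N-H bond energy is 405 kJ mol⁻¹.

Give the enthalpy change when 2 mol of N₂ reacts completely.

Bonds broken (reactants):
  H-H: 3 × 427 = 1281
  N≡N: 1 × 975 = 975
  Σ(broken) = 2256 kJ
Bonds formed (products):
  N-H: 6 × 405 = 2430
  Σ(formed) = 2430 kJ
ΔH = Σ(broken) − Σ(formed) = 2256 − 2430 = −174 kJ
For 2× the reaction as written: 2 × (−174) = −348 kJ

ΔH = −348 kJ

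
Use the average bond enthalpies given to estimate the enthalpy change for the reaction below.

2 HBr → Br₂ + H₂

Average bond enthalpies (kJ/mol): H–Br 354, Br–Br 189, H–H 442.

ΔH ≈ +77 kJ

Bonds broken (reactants):
  H–Br: 2 × 354 = 708
  Σ(broken) = 708 kJ
Bonds formed (products):
  Br–Br: 1 × 189 = 189
  H–H: 1 × 442 = 442
  Σ(formed) = 631 kJ
ΔH = Σ(broken) − Σ(formed) = 708 − 631 = +77 kJ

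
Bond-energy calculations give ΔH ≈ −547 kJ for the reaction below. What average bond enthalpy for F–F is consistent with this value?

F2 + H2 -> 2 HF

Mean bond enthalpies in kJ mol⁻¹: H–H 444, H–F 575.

D(F–F) ≈ 159 kJ/mol

Let D be the F–F bond energy.
Σ(broken) = 1×D + 1×444 = 444 + D
Σ(formed) = 2×575 = 1150
ΔH = Σ(broken) − Σ(formed) = (444 + D) − (1150) = −706 + D
Setting this equal to −547 kJ gives D = 159 kJ/mol.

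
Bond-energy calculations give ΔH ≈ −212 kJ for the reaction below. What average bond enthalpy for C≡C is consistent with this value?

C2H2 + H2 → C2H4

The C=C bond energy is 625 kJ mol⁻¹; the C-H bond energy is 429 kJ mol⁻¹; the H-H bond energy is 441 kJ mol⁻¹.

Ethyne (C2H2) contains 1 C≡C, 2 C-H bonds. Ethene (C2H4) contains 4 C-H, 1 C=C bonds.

D(C≡C) ≈ 830 kJ/mol

Let D be the C≡C bond energy.
Σ(broken) = 1×D + 2×429 + 1×441 = 1299 + D
Σ(formed) = 4×429 + 1×625 = 2341
ΔH = Σ(broken) − Σ(formed) = (1299 + D) − (2341) = −1042 + D
Setting this equal to −212 kJ gives D = 830 kJ/mol.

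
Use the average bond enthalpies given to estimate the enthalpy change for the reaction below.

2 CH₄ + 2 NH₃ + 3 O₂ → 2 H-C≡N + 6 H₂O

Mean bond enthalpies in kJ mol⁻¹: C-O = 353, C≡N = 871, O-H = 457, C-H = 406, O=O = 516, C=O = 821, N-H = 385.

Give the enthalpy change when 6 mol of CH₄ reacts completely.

ΔH = −2796 kJ

Bonds broken (reactants):
  C-H: 8 × 406 = 3248
  N-H: 6 × 385 = 2310
  O=O: 3 × 516 = 1548
  Σ(broken) = 7106 kJ
Bonds formed (products):
  C≡N: 2 × 871 = 1742
  C-H: 2 × 406 = 812
  O-H: 12 × 457 = 5484
  Σ(formed) = 8038 kJ
ΔH = Σ(broken) − Σ(formed) = 7106 − 8038 = −932 kJ
For 3× the reaction as written: 3 × (−932) = −2796 kJ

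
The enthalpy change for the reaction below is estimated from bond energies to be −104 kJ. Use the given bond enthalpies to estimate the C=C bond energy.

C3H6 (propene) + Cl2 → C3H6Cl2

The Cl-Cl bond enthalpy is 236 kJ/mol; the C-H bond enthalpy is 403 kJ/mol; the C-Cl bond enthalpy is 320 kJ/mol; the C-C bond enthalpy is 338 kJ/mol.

D(C=C) ≈ 638 kJ/mol

Let D be the C=C bond energy.
Σ(broken) = 1×338 + 6×403 + 1×D + 1×236 = 2992 + D
Σ(formed) = 2×338 + 2×320 + 6×403 = 3734
ΔH = Σ(broken) − Σ(formed) = (2992 + D) − (3734) = −742 + D
Setting this equal to −104 kJ gives D = 638 kJ/mol.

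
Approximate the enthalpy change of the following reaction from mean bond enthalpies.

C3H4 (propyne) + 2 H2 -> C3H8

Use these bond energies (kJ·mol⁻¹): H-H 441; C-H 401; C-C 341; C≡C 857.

ΔH ≈ −206 kJ

Bonds broken (reactants):
  C≡C: 1 × 857 = 857
  C-C: 1 × 341 = 341
  C-H: 4 × 401 = 1604
  H-H: 2 × 441 = 882
  Σ(broken) = 3684 kJ
Bonds formed (products):
  C-C: 2 × 341 = 682
  C-H: 8 × 401 = 3208
  Σ(formed) = 3890 kJ
ΔH = Σ(broken) − Σ(formed) = 3684 − 3890 = −206 kJ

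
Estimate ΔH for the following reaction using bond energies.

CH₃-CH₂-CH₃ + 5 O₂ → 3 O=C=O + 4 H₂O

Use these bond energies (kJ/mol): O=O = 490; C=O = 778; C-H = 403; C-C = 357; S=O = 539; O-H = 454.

ΔH ≈ −1912 kJ

Bonds broken (reactants):
  C-C: 2 × 357 = 714
  C-H: 8 × 403 = 3224
  O=O: 5 × 490 = 2450
  Σ(broken) = 6388 kJ
Bonds formed (products):
  C=O: 6 × 778 = 4668
  O-H: 8 × 454 = 3632
  Σ(formed) = 8300 kJ
ΔH = Σ(broken) − Σ(formed) = 6388 − 8300 = −1912 kJ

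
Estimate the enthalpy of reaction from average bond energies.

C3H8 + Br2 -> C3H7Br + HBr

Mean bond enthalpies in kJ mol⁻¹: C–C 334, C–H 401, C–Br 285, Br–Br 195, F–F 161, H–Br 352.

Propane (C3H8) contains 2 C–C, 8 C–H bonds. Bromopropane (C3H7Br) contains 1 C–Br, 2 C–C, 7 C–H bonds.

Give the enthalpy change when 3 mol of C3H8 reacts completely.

ΔH = −123 kJ

Bonds broken (reactants):
  Br–Br: 1 × 195 = 195
  C–C: 2 × 334 = 668
  C–H: 8 × 401 = 3208
  Σ(broken) = 4071 kJ
Bonds formed (products):
  C–Br: 1 × 285 = 285
  C–C: 2 × 334 = 668
  C–H: 7 × 401 = 2807
  H–Br: 1 × 352 = 352
  Σ(formed) = 4112 kJ
ΔH = Σ(broken) − Σ(formed) = 4071 − 4112 = −41 kJ
For 3× the reaction as written: 3 × (−41) = −123 kJ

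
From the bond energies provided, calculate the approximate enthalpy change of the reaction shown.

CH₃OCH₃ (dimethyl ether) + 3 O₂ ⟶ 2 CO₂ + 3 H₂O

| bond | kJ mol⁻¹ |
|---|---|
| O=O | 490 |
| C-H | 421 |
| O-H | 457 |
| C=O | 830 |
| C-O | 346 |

Bonds broken (reactants):
  C-H: 6 × 421 = 2526
  C-O: 2 × 346 = 692
  O=O: 3 × 490 = 1470
  Σ(broken) = 4688 kJ
Bonds formed (products):
  C=O: 4 × 830 = 3320
  O-H: 6 × 457 = 2742
  Σ(formed) = 6062 kJ
ΔH = Σ(broken) − Σ(formed) = 4688 − 6062 = −1374 kJ

ΔH ≈ −1374 kJ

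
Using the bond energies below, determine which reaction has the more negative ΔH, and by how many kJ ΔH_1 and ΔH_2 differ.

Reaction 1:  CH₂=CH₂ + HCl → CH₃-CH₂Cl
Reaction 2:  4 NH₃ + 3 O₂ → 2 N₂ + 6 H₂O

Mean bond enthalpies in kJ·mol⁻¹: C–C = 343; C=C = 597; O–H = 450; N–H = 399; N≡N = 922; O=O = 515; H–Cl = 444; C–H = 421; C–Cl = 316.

Reaction 2, by 872 kJ

Reaction 1:
  Bonds broken (reactants):
    C–H: 4 × 421 = 1684
    C=C: 1 × 597 = 597
    H–Cl: 1 × 444 = 444
    Σ(broken) = 2725 kJ
  Bonds formed (products):
    C–C: 1 × 343 = 343
    C–Cl: 1 × 316 = 316
    C–H: 5 × 421 = 2105
    Σ(formed) = 2764 kJ
  ΔH_1 = 2725 − 2764 = −39 kJ
Reaction 2:
  Bonds broken (reactants):
    N–H: 12 × 399 = 4788
    O=O: 3 × 515 = 1545
    Σ(broken) = 6333 kJ
  Bonds formed (products):
    N≡N: 2 × 922 = 1844
    O–H: 12 × 450 = 5400
    Σ(formed) = 7244 kJ
  ΔH_2 = 6333 − 7244 = −911 kJ
ΔH_1 − ΔH_2 = +872 kJ, so reaction 2 has the more negative ΔH; |ΔH_1 − ΔH_2| = 872 kJ.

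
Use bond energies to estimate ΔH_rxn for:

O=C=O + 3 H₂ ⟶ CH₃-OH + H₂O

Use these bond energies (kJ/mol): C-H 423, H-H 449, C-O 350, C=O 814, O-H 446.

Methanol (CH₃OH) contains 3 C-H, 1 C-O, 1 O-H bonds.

ΔH ≈ +18 kJ

Bonds broken (reactants):
  C=O: 2 × 814 = 1628
  H-H: 3 × 449 = 1347
  Σ(broken) = 2975 kJ
Bonds formed (products):
  C-H: 3 × 423 = 1269
  C-O: 1 × 350 = 350
  O-H: 3 × 446 = 1338
  Σ(formed) = 2957 kJ
ΔH = Σ(broken) − Σ(formed) = 2975 − 2957 = +18 kJ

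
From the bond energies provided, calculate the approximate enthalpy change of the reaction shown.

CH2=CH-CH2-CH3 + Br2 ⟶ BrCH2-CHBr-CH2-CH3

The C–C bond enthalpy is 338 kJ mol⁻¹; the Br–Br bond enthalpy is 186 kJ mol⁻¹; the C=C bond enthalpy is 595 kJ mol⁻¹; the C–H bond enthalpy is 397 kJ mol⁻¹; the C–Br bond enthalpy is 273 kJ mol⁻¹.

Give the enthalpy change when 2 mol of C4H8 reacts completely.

Bonds broken (reactants):
  Br–Br: 1 × 186 = 186
  C–C: 2 × 338 = 676
  C–H: 8 × 397 = 3176
  C=C: 1 × 595 = 595
  Σ(broken) = 4633 kJ
Bonds formed (products):
  C–Br: 2 × 273 = 546
  C–C: 3 × 338 = 1014
  C–H: 8 × 397 = 3176
  Σ(formed) = 4736 kJ
ΔH = Σ(broken) − Σ(formed) = 4633 − 4736 = −103 kJ
For 2× the reaction as written: 2 × (−103) = −206 kJ

ΔH = −206 kJ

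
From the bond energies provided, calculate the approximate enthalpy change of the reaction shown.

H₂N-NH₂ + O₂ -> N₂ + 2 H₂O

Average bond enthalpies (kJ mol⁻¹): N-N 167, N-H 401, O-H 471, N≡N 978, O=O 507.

ΔH ≈ −584 kJ

Bonds broken (reactants):
  N-H: 4 × 401 = 1604
  N-N: 1 × 167 = 167
  O=O: 1 × 507 = 507
  Σ(broken) = 2278 kJ
Bonds formed (products):
  N≡N: 1 × 978 = 978
  O-H: 4 × 471 = 1884
  Σ(formed) = 2862 kJ
ΔH = Σ(broken) − Σ(formed) = 2278 − 2862 = −584 kJ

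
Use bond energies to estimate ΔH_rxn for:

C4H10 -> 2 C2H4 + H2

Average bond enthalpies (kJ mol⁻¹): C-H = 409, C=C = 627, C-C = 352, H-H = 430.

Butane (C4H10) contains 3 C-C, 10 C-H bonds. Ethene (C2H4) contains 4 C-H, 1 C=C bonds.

ΔH ≈ +190 kJ

Bonds broken (reactants):
  C-C: 3 × 352 = 1056
  C-H: 10 × 409 = 4090
  Σ(broken) = 5146 kJ
Bonds formed (products):
  C-H: 8 × 409 = 3272
  C=C: 2 × 627 = 1254
  H-H: 1 × 430 = 430
  Σ(formed) = 4956 kJ
ΔH = Σ(broken) − Σ(formed) = 5146 − 4956 = +190 kJ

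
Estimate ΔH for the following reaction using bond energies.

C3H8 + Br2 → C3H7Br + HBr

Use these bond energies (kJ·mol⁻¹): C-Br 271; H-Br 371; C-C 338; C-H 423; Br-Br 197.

Bonds broken (reactants):
  Br-Br: 1 × 197 = 197
  C-C: 2 × 338 = 676
  C-H: 8 × 423 = 3384
  Σ(broken) = 4257 kJ
Bonds formed (products):
  C-Br: 1 × 271 = 271
  C-C: 2 × 338 = 676
  C-H: 7 × 423 = 2961
  H-Br: 1 × 371 = 371
  Σ(formed) = 4279 kJ
ΔH = Σ(broken) − Σ(formed) = 4257 − 4279 = −22 kJ

ΔH ≈ −22 kJ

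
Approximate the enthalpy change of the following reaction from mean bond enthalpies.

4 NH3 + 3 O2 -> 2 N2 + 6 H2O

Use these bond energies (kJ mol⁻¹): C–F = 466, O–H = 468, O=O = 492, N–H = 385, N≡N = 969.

ΔH ≈ −1458 kJ

Bonds broken (reactants):
  N–H: 12 × 385 = 4620
  O=O: 3 × 492 = 1476
  Σ(broken) = 6096 kJ
Bonds formed (products):
  N≡N: 2 × 969 = 1938
  O–H: 12 × 468 = 5616
  Σ(formed) = 7554 kJ
ΔH = Σ(broken) − Σ(formed) = 6096 − 7554 = −1458 kJ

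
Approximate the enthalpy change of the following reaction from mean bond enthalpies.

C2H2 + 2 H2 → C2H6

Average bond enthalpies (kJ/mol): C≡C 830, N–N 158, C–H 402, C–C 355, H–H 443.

Bonds broken (reactants):
  C≡C: 1 × 830 = 830
  C–H: 2 × 402 = 804
  H–H: 2 × 443 = 886
  Σ(broken) = 2520 kJ
Bonds formed (products):
  C–C: 1 × 355 = 355
  C–H: 6 × 402 = 2412
  Σ(formed) = 2767 kJ
ΔH = Σ(broken) − Σ(formed) = 2520 − 2767 = −247 kJ

ΔH ≈ −247 kJ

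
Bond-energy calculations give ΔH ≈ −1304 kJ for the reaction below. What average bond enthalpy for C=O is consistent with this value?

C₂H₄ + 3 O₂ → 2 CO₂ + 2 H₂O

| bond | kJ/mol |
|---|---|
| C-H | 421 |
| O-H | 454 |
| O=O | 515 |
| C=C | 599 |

D(C=O) ≈ 829 kJ/mol

Let D be the C=O bond energy.
Σ(broken) = 4×421 + 1×599 + 3×515 = 3828
Σ(formed) = 4×D + 4×454 = 1816 + 4D
ΔH = Σ(broken) − Σ(formed) = (3828) − (1816 + 4D) = +2012 − 4D
Setting this equal to −1304 kJ gives 4D = 3316, so D = 829 kJ/mol.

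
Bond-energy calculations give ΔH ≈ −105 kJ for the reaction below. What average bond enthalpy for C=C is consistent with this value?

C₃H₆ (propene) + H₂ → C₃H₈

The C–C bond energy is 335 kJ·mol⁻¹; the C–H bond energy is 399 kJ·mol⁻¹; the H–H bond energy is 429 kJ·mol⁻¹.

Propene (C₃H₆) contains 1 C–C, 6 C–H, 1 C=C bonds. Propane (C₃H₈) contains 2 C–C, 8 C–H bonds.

D(C=C) ≈ 599 kJ/mol

Let D be the C=C bond energy.
Σ(broken) = 1×335 + 6×399 + 1×D + 1×429 = 3158 + D
Σ(formed) = 2×335 + 8×399 = 3862
ΔH = Σ(broken) − Σ(formed) = (3158 + D) − (3862) = −704 + D
Setting this equal to −105 kJ gives D = 599 kJ/mol.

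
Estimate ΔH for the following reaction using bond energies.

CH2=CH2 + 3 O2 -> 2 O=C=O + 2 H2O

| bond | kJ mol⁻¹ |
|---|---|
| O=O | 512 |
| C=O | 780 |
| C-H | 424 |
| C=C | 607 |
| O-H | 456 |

Bonds broken (reactants):
  C-H: 4 × 424 = 1696
  C=C: 1 × 607 = 607
  O=O: 3 × 512 = 1536
  Σ(broken) = 3839 kJ
Bonds formed (products):
  C=O: 4 × 780 = 3120
  O-H: 4 × 456 = 1824
  Σ(formed) = 4944 kJ
ΔH = Σ(broken) − Σ(formed) = 3839 − 4944 = −1105 kJ

ΔH ≈ −1105 kJ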